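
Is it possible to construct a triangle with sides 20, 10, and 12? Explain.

Yes.
The triangle inequality requires that the sum of any two sides exceeds the third.
Here 10 + 12 = 22 > 20, so the condition is met.

Yes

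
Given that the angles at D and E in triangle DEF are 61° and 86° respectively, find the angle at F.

By the triangle angle sum property, the three interior angles of any triangle add up to 180°.
We know angle D = 61° and angle E = 86°, so their sum is 147°.
Therefore angle F = 180° - 147° = 33°.

33 degrees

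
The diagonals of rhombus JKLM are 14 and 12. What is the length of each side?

Half-diagonals are 7 and 6. side = sqrt(7^2 + 6^2) = sqrt(85)

sqrt(85)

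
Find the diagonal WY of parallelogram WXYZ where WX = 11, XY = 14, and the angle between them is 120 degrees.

Law of cosines: d^2 = 11^2 + 14^2 - 2(11)(14)cos(120°) = 471, so d = sqrt(471).

sqrt(471)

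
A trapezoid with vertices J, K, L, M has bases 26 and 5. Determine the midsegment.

The midsegment of a trapezoid = (base1 + base2) / 2
midsegment = (26 + 5) / 2
midsegment = 31 / 2
midsegment = 31/2

31/2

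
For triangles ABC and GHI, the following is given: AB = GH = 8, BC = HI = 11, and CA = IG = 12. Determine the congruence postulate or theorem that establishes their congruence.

The given information provides:
AB = GH = 8, BC = HI = 11, and CA = IG = 12
This matches the SSS congruence theorem.
All three pairs of corresponding sides are equal (Side-Side-Side).

SSS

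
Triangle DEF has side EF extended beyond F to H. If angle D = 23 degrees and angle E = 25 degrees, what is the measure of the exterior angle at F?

The interior angle at F is 180 - 23 - 25 = 132 degrees.
The exterior angle and interior angle at F are supplementary:
Exterior angle = 180 - 132 = 48 degrees.

48 degrees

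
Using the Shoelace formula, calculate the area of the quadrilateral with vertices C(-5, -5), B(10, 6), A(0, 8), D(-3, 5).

The Shoelace formula works by pairing each vertex with the next (cycling back to the first).
For each pair, compute x_i*y_(i+1) - x_(i+1)*y_i:
  (-5*6 - 10*-5) = 20
  (10*8 - 0*6) = 80
  (0*5 - -3*8) = 24
  (-3*-5 - -5*5) = 40
Taking half the absolute value of the total: Area = (1/2)(164) = 82.

82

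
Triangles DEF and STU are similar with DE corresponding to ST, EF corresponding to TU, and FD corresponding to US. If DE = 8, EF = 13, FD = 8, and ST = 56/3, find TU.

Since the triangles are similar, the ratio of corresponding sides is constant.
Scale factor k = ST / DE = 56/3 / 8 = 7/3
TU = k * EF = 7/3 * 13 = 91/3

91/3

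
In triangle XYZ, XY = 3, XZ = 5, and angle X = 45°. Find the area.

When two sides and the included angle are known, the area formula is (1/2)ab sin(C).
The height from one side to the opposite vertex is 5 sin(45°) = 5*sqrt(2)/2.
Area = (1/2) * 3 * 5*sqrt(2)/2 = 15*sqrt(2)/4.

15*sqrt(2)/4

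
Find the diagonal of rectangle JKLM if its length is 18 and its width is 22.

d = sqrt(18^2 + 22^2) = sqrt(808) = 2*sqrt(202)

2*sqrt(202)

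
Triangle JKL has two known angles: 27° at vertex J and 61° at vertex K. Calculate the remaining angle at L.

By the triangle angle sum property, the three interior angles of any triangle add up to 180°.
We know angle J = 27° and angle K = 61°, so their sum is 88°.
Therefore angle L = 180° - 88° = 92°.

92 degrees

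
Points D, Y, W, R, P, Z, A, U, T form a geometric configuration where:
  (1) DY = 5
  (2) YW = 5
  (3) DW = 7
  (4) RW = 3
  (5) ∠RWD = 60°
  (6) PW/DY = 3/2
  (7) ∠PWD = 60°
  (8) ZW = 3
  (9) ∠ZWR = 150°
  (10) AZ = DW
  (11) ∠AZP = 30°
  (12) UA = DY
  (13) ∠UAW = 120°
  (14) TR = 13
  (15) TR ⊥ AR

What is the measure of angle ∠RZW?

Step 1: By the law of cosines on triangle ZWR: ZR² = 3² + 3² − 2·3·3·cos(150°) = 33.59, so ZR ≈ 5.8.
Step 2: By the inverse law of cosines on triangle RZW: cos(∠RZW) = (5.8² + 3² − 3²) / (2·5.8·3) = 33.59/34.77 = 0.9659, so ∠RZW = 15°.

Therefore, the measure of angle ∠RZW = 15°.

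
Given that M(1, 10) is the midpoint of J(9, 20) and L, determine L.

Using the midpoint formula: M = ((x1 + x2)/2, (y1 + y2)/2)
We know M = (1, 10) and J = (9, 20)
For x: 1 = (9 + x2)/2, so x2 = 2*1 - 9 = -7
For y: 10 = (20 + y2)/2, so y2 = 2*10 - 20 = 0
L = (-7, 0)

(-7, 0)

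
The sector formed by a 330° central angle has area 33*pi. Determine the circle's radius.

Sector area A = πr² × θ/360, so r² = 360A / (πθ).
r² = 360 × 33*pi / (π × 330)
r² = 36
r = 6

6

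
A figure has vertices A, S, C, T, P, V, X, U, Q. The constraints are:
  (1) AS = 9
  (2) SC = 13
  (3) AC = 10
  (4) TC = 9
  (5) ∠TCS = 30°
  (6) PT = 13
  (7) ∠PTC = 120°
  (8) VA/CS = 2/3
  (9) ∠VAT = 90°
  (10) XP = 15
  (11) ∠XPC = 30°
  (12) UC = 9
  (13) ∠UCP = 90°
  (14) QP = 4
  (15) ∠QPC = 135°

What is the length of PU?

Step 1: By the law of cosines on triangle CTP: CP² = 9² + 13² − 2·9·13·cos(120°) = 367, so CP ≈ 19.16.
Step 2: By the law of cosines on triangle PCU: PU² = 19.16² + 9² − 2·19.16·9·cos(90°) = 448, so PU = 8·√7.

Therefore, the length of PU = 8·√7.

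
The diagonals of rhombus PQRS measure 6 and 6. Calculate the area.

Area of a rhombus = (d1 * d2) / 2
Area = (6 * 6) / 2
Area = 36 / 2
Area = 18

18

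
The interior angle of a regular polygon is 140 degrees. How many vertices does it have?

Exterior angle = 180 - 140 = 40. n = 360 / 40 = 9.

9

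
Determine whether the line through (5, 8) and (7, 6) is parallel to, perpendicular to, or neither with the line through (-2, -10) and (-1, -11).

Slope of line 1: m1 = (6 - 8)/(7 - 5) = -2/2 = -1
Slope of line 2: m2 = (-11 - -10)/(-1 - -2) = -1/1 = -1
m1 = m2, so the lines are parallel.

Parallel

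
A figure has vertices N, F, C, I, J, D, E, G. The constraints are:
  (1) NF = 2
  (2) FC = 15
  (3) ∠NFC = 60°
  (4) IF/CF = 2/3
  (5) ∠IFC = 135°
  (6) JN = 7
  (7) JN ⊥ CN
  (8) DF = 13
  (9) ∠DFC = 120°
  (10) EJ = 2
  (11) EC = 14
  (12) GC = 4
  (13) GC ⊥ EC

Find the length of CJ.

Step 1: By the law of cosines on triangle CFN: CN² = 15² + 2² − 2·15·2·cos(60°) = 199, so CN = √199.
Step 2: By the law of cosines on triangle CNJ: CJ² = √199² + 7² − 2·√199·7·cos(90°) = 248, so CJ = 2·√62.

Therefore, the length of CJ = 2·√62.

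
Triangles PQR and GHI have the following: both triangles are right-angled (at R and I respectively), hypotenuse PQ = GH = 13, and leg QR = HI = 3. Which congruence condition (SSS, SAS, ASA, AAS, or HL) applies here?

Consider the given information: both triangles are right-angled (at R and I respectively), hypotenuse PQ = GH = 13, and leg QR = HI = 3
This is not SSS or SAS: SSS requires all three pairs of sides, but we don't have that. SAS requires two sides and the included angle between them.
The correct criterion is HL. The hypotenuse and one leg of two right triangles are equal (Hypotenuse-Leg).

HL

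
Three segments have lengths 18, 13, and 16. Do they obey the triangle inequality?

Sort the sides: 13, 16, 18.
It suffices to check that the sum of the two smallest exceeds the largest:
13 + 16 = 29 > 18. ✓
Yes, a valid triangle can be formed.

Yes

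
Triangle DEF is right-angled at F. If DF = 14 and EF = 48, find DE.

By the Pythagorean theorem: DE^2 = DF^2 + EF^2
DE^2 = 14^2 + 48^2 = 196 + 2304 = 2500
DE = sqrt(2500) = 50

50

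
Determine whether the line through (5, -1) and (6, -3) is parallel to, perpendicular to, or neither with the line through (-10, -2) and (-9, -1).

Slope of line 1: m1 = (-3 - -1)/(6 - 5) = -2/1 = -2
Slope of line 2: m2 = (-1 - -2)/(-9 - -10) = 1/1 = 1
For parallel lines we need equal slopes: -2 != 1.
For perpendicular lines we need m1*m2 = -1: (-2)(1) = -2 != -1.
Since neither condition holds, the lines are neither parallel nor perpendicular.

Neither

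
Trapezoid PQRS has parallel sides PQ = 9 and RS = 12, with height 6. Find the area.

A trapezoid's area equals the midsegment times the height.
The midsegment is (9 + 12) / 2 = 21/2.
Area = 21/2 * 6 = 63.

63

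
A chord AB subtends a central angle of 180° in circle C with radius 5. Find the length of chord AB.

Drop a perpendicular from the center to the chord, bisecting both the chord and the central angle.
Each half-chord = r sin(θ/2) = 5 sin(90°).
The full chord = 2 × 5 × sin(90°) = 10.

10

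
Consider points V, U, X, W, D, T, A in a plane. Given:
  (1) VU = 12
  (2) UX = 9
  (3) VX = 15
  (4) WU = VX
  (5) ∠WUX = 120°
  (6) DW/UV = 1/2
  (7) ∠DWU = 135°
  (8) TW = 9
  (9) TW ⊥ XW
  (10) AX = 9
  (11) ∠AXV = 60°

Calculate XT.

From the given relations: WU = VX = 15.
Step 1: By the law of cosines on triangle XUW: XW² = 9² + 15² − 2·9·15·cos(120°) = 441, so XW = 21.
Step 2: By the law of cosines on triangle XWT: XT² = 21² + 9² − 2·21·9·cos(90°) = 522, so XT = 3·√58.

Therefore, the length of XT = 3·√58.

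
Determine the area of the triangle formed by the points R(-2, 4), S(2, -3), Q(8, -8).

Shoelace: Area = (1/2)|-2(-3--8) + 2(-8-4) + 8(4--3)| = (1/2)(22) = 11

11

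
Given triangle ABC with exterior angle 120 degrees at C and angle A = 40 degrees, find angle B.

By the exterior angle theorem: exterior angle = sum of remote interior angles.
120 = 40 + angle B
angle B = 120 - 40 = 80 degrees

80 degrees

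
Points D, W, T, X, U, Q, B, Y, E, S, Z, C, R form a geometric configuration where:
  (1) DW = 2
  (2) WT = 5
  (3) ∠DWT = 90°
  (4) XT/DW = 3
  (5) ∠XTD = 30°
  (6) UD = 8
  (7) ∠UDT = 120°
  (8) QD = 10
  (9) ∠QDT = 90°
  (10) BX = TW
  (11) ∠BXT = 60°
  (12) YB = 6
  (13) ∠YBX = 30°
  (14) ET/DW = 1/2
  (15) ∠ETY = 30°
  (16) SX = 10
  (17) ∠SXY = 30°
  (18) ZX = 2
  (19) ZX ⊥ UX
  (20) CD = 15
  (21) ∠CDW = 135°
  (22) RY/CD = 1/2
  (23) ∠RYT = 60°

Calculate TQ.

Step 1: By the law of cosines on triangle DWT: DT² = 2² + 5² − 2·2·5·cos(90°) = 29, so DT = √29.
Step 2: By the law of cosines on triangle TDQ: TQ² = √29² + 10² − 2·√29·10·cos(90°) = 129, so TQ = √129.

Therefore, the length of TQ = √129.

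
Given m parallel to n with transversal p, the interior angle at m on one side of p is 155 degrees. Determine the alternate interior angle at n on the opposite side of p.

Alternate interior angles are equal: 155 degrees.

155 degrees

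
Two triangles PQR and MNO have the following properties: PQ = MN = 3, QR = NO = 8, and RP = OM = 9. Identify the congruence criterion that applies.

The given information matches SSS: All three pairs of corresponding sides are equal (Side-Side-Side).

SSS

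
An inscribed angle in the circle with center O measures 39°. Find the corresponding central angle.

Central angle = 2 × 39° = 78° (inscribed angle theorem).

78°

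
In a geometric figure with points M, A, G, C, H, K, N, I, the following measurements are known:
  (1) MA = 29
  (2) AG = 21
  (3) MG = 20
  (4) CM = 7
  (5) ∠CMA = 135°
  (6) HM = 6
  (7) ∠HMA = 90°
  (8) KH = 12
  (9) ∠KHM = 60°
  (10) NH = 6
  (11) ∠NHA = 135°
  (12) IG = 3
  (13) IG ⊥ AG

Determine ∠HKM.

Step 1: By the law of cosines on triangle KHM: KM² = 12² + 6² − 2·12·6·cos(60°) = 108, so KM = 6·√3.
Step 2: By the inverse law of cosines on triangle HKM: cos(∠HKM) = (12² + (6·√3)² − 6²) / (2·12·6·√3) = 216/249.42 = 0.866, so ∠HKM = 30°.

Therefore, the measure of angle ∠HKM = 30°.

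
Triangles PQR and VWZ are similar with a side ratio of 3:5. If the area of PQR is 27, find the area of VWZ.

For similar figures, the area ratio equals the square of the side ratio.
Side ratio (PQR to VWZ) = 3:5, so area ratio = 3^2:5^2 = 9:25.
If the area of PQR is 27, then the area of VWZ = 27 * (25/9) = 75.

75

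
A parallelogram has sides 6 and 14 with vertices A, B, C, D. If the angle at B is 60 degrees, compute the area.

Area = a * b * sin(theta)
Area = 6 * 14 * sin(60 degrees)
Area = 84 * sqrt(3)/2
Area = 42*sqrt(3)

42*sqrt(3)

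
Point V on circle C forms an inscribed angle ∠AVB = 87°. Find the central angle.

The inscribed angle theorem states that a central angle is always twice any inscribed angle that subtends the same arc.
Since the inscribed angle is 87°, the central angle = 2 × 87° = 174°.

174°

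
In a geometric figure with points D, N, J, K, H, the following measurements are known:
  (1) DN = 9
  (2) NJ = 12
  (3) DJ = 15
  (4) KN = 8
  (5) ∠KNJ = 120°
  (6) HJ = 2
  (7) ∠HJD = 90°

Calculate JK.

Step 1: By the law of cosines on triangle JNK: JK² = 12² + 8² − 2·12·8·cos(120°) = 304, so JK = 4·√19.

Therefore, the length of JK = 4·√19.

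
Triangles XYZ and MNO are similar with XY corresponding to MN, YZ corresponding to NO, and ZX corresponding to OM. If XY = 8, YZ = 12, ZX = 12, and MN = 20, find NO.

Similar triangles have proportional sides. Setting up the proportion:
MN / XY = NO / YZ
20 / 8 = NO / 12
NO = 12 * 20 / 8 = 30.

30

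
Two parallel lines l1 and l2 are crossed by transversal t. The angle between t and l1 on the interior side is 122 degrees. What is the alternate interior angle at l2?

Alternate interior angles formed by parallel lines and a transversal are equal.
The given angle is 122 degrees.
The alternate interior angle = 122 degrees.

122 degrees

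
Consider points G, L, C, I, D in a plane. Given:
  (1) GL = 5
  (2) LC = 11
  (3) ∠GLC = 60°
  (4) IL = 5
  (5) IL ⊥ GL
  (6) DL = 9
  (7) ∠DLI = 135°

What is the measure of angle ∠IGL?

Step 1: By the law of cosines on triangle GLI: GI² = 5² + 5² − 2·5·5·cos(90°) = 50, so GI = 5·√2.
Step 2: By the inverse law of cosines on triangle IGL: cos(∠IGL) = ((5·√2)² + 5² − 5²) / (2·5·√2·5) = 50/70.71 = 0.7071, so ∠IGL = 45°.

Therefore, the measure of angle ∠IGL = 45°.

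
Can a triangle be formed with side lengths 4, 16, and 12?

Check the triangle inequality: 4 + 12 = 16 ≤ 16.
Since the sum of two sides does not exceed the third, no triangle can be formed.

No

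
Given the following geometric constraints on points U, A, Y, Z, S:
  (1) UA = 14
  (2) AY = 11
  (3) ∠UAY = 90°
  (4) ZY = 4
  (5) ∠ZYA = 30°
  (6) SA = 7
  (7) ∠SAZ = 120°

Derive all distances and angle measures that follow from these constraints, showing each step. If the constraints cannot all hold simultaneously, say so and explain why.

The constraints are consistent.

Step 1: From UA = 14, AY = 11, and ∠UAY = 90°, by the law of cosines:
  UY² = UA² + AY² - 2·UA·AY·cos(90°) = 196 + 121 - 0 = 317
  UY ≈ 17.8

Step 2: From AY = 11, YZ = 4, and ∠AYZ = 30°, by the law of cosines:
  AZ² = AY² + YZ² - 2·AY·YZ·cos(30°) = 121 + 16 - 76.21 = 60.79
  AZ ≈ 7.8

Step 3: From ZA = 7.8, AS = 7, and ∠ZAS = 120°, by the law of cosines:
  ZS² = ZA² + AS² - 2·ZA·AS·cos(120°) = 60.79 + 49 + 54.58 = 164.4
  ZS ≈ 12.82

Step 4: From UA = 14, UY = 17.8, AY = 11, by the inverse law of cosines:
  cos(∠AUY) = (UA² + UY² - AY²) / (2·UA·UY)
  ∠AUY = 38.16°

Step 5: From AY = 11, AZ = 7.8, YZ = 4, by the inverse law of cosines:
  cos(∠YAZ) = (AY² + AZ² - YZ²) / (2·AY·AZ)
  ∠YAZ = 14.86°

Step 6: From YA = 11, YU = 17.8, AU = 14, by the inverse law of cosines:
  cos(∠AYU) = (YA² + YU² - AU²) / (2·YA·YU)
  ∠AYU = 51.84°

Step 7: From ZA = 7.8, ZY = 4, AY = 11, by the inverse law of cosines:
  cos(∠AZY) = (ZA² + ZY² - AY²) / (2·ZA·ZY)
  ∠AZY = 135.14°

Step 8: From ZA = 7.8, ZS = 12.82, AS = 7, by the inverse law of cosines:
  cos(∠AZS) = (ZA² + ZS² - AS²) / (2·ZA·ZS)
  ∠AZS = 28.22°

Step 9: From SA = 7, SZ = 12.82, AZ = 7.8, by the inverse law of cosines:
  cos(∠ASZ) = (SA² + SZ² - AZ²) / (2·SA·SZ)
  ∠ASZ = 31.78°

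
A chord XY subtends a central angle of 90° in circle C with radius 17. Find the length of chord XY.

Chord = 2(17) sin(45°) = 17*sqrt(2)

17*sqrt(2)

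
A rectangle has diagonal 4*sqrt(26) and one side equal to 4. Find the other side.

The diagonal of a rectangle forms a right triangle with the two sides.
Rearranging the Pythagorean theorem: missing side = sqrt(d^2 - known^2).
= sqrt(416 - 16) = sqrt(400) = 20.

20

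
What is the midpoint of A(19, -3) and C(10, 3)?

The midpoint is the average of the coordinates:
x: (19 + 10)/2 = 29/2
y: (-3 + 3)/2 = 0
Midpoint = (29/2, 0)

(29/2, 0)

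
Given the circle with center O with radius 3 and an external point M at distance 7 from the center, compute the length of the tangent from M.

Let T be the point of tangency. Then OT ⊥ MT (radius ⊥ tangent).
In right triangle OTM: OM² = OT² + MT²
7² = 3² + MT²
MT² = 40, MT = 2*sqrt(10)

2*sqrt(10)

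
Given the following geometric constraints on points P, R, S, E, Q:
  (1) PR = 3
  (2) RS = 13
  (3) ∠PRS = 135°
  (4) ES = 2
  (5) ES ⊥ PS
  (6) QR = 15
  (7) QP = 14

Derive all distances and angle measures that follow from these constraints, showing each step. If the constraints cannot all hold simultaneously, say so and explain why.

The constraints are consistent.

Step 1: From PR = 3, RS = 13, and ∠PRS = 135°, by the law of cosines:
  PS² = PR² + RS² - 2·PR·RS·cos(135°) = 9 + 169 + 55.15 = 233.2
  PS ≈ 15.27

Step 2: From PQ = 14, PR = 3, QR = 15, by the inverse law of cosines:
  cos(∠QPR) = (PQ² + PR² - QR²) / (2·PQ·PR)
  ∠QPR = 103.77°

Step 3: From RP = 3, RQ = 15, PQ = 14, by the inverse law of cosines:
  cos(∠PRQ) = (RP² + RQ² - PQ²) / (2·RP·RQ)
  ∠PRQ = 65.03°

Step 4: From QP = 14, QR = 15, PR = 3, by the inverse law of cosines:
  cos(∠PQR) = (QP² + QR² - PR²) / (2·QP·QR)
  ∠PQR = 11.2°

Step 5: From PS = 15.27, SE = 2, and ∠PSE = 90°, by the law of cosines:
  PE² = PS² + SE² - 2·PS·SE·cos(90°) = 233.2 + 4 - 0 = 237.2
  PE ≈ 15.4

Step 6: From PR = 3, PS = 15.27, RS = 13, by the inverse law of cosines:
  cos(∠RPS) = (PR² + PS² - RS²) / (2·PR·PS)
  ∠RPS = 37.01°

Step 7: From SP = 15.27, SR = 13, PR = 3, by the inverse law of cosines:
  cos(∠PSR) = (SP² + SR² - PR²) / (2·SP·SR)
  ∠PSR = 7.99°

Step 8: From PE = 15.4, PS = 15.27, ES = 2, by the inverse law of cosines:
  cos(∠EPS) = (PE² + PS² - ES²) / (2·PE·PS)
  ∠EPS = 7.46°

Step 9: From EP = 15.4, ES = 2, PS = 15.27, by the inverse law of cosines:
  cos(∠PES) = (EP² + ES² - PS²) / (2·EP·ES)
  ∠PES = 82.54°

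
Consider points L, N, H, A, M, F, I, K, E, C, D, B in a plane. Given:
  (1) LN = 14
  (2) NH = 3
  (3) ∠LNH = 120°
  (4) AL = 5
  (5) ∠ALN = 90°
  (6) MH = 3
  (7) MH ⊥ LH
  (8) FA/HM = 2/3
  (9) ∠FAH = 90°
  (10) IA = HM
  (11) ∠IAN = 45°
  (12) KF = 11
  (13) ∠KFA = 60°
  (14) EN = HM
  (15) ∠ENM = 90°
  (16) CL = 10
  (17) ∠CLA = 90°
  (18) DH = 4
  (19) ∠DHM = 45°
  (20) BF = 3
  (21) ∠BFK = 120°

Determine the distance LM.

Step 1: By the law of cosines on triangle LNH: LH² = 14² + 3² − 2·14·3·cos(120°) = 247, so LH ≈ 15.72.
Step 2: By the law of cosines on triangle LHM: LM² = 15.72² + 3² − 2·15.72·3·cos(90°) = 256, so LM = 16.

Therefore, the length of LM = 16.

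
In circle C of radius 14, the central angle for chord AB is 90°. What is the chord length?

Chord length = 2r sin(θ/2)
= 2 × 14 × sin(90°/2)
= 2 × 14 × sin(45°)
= 14*sqrt(2)

14*sqrt(2)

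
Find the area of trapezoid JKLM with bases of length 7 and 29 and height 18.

Area of a trapezoid = (base1 + base2) * height / 2
Area = (7 + 29) * 18 / 2
Area = 36 * 18 / 2
Area = 648 / 2
Area = 324

324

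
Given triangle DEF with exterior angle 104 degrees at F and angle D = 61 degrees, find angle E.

By the exterior angle theorem: exterior angle = sum of remote interior angles.
104 = 61 + angle E
angle E = 104 - 61 = 43 degrees

43 degrees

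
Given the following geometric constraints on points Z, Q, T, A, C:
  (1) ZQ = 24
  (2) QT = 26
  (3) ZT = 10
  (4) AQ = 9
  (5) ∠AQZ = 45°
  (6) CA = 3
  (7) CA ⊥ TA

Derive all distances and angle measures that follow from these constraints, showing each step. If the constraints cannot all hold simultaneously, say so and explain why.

The constraints are consistent.

Step 1: From ZQ = 24, QA = 9, and ∠ZQA = 45°, by the law of cosines:
  ZA² = ZQ² + QA² - 2·ZQ·QA·cos(45°) = 576 + 81 - 305.5 = 351.5
  ZA ≈ 18.75

Step 2: From ZQ = 24, ZT = 10, QT = 26, by the inverse law of cosines:
  cos(∠QZT) = (ZQ² + ZT² - QT²) / (2·ZQ·ZT)
  ∠QZT = 90°

Step 3: From QT = 26, QZ = 24, TZ = 10, by the inverse law of cosines:
  cos(∠TQZ) = (QT² + QZ² - TZ²) / (2·QT·QZ)
  ∠TQZ = 22.62°

Step 4: From TQ = 26, TZ = 10, QZ = 24, by the inverse law of cosines:
  cos(∠QTZ) = (TQ² + TZ² - QZ²) / (2·TQ·TZ)
  ∠QTZ = 67.38°

Step 5: From ZA = 18.75, ZQ = 24, AQ = 9, by the inverse law of cosines:
  cos(∠AZQ) = (ZA² + ZQ² - AQ²) / (2·ZA·ZQ)
  ∠AZQ = 19.84°

Step 6: From AQ = 9, AZ = 18.75, QZ = 24, by the inverse law of cosines:
  cos(∠QAZ) = (AQ² + AZ² - QZ²) / (2·AQ·AZ)
  ∠QAZ = 115.16°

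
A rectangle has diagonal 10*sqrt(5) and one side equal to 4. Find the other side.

The diagonal of a rectangle forms a right triangle with the two sides.
Rearranging the Pythagorean theorem: missing side = sqrt(d^2 - known^2).
= sqrt(500 - 16) = sqrt(484) = 22.

22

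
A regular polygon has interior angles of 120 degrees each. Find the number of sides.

Each interior angle of a regular n-gon is (n - 2) * 180 / n.
Setting this equal to 120:
(n - 2) * 180 / n = 120
Each exterior angle = 180 - 120 = 60 degrees.
Since exterior angles sum to 360: n = 360 / 60 = 6.

6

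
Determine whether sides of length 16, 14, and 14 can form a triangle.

Sort the sides: 14, 14, 16.
It suffices to check that the sum of the two smallest exceeds the largest:
14 + 14 = 28 > 16. ✓
Yes, a valid triangle can be formed.

Yes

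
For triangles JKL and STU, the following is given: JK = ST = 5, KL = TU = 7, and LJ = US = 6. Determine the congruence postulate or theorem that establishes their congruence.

The given information provides:
JK = ST = 5, KL = TU = 7, and LJ = US = 6
This matches the SSS congruence theorem.
All three pairs of corresponding sides are equal (Side-Side-Side).

SSS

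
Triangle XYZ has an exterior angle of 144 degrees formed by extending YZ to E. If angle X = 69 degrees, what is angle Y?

angle Y = 144 - 69 = 75 degrees (exterior angle theorem).

75 degrees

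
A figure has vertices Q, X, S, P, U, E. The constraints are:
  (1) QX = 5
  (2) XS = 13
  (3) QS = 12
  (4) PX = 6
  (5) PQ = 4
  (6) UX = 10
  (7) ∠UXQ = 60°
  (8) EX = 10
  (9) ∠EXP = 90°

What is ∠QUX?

Step 1: By the law of cosines on triangle UXQ: UQ² = 10² + 5² − 2·10·5·cos(60°) = 75, so UQ = 5·√3.
Step 2: By the inverse law of cosines on triangle QUX: cos(∠QUX) = ((5·√3)² + 10² − 5²) / (2·5·√3·10) = 150/173.21 = 0.866, so ∠QUX = 30°.

Therefore, the measure of angle ∠QUX = 30°.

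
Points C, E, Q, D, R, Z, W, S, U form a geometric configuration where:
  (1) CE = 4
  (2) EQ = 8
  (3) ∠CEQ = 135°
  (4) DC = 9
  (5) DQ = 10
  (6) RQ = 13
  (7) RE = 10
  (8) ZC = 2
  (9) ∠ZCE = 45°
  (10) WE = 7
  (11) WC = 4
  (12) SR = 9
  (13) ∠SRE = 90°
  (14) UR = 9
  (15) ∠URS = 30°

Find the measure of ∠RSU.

Step 1: By the law of cosines on triangle SRU: SU² = 9² + 9² − 2·9·9·cos(30°) = 21.7, so SU ≈ 4.66.
Step 2: By the inverse law of cosines on triangle RSU: cos(∠RSU) = (9² + 4.66² − 9²) / (2·9·4.66) = 21.7/83.86 = 0.2588, so ∠RSU = 75°.

Therefore, the measure of angle ∠RSU = 75°.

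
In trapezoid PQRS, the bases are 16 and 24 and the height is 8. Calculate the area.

A trapezoid's area equals the midsegment times the height.
The midsegment is (16 + 24) / 2 = 20.
Area = 20 * 8 = 160.

160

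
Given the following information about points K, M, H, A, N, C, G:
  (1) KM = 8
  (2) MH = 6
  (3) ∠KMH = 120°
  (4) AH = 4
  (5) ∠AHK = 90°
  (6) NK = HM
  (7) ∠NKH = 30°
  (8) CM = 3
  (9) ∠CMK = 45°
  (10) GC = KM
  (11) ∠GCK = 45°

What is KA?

Step 1: By the law of cosines on triangle HMK: HK² = 6² + 8² − 2·6·8·cos(120°) = 148, so HK = 2·√37.
Step 2: By the law of cosines on triangle KHA: KA² = (2·√37)² + 4² − 2·2·√37·4·cos(90°) = 164, so KA = 2·√41.

Therefore, the length of KA = 2·√41.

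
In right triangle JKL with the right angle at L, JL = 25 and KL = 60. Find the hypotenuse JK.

JK = sqrt(25^2 + 60^2) = sqrt(4225) = 65

65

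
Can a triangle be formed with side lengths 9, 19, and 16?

For three segments to close into a triangle, no single side can be as long as the other two combined.
The longest side is 19, and 9 + 16 = 25 > 19.
A triangle can be formed.

Yes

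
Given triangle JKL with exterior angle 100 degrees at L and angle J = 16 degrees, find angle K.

angle K = 100 - 16 = 84 degrees (exterior angle theorem).

84 degrees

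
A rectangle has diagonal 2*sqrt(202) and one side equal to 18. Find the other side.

b = sqrt(d^2 - a^2) = sqrt(808 - 324) = sqrt(484) = 22

22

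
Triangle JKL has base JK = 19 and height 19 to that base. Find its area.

A triangle's area is half the area of a rectangle with the same base and height.
Area = (1/2) * 19 * 19 = 361/2.

361/2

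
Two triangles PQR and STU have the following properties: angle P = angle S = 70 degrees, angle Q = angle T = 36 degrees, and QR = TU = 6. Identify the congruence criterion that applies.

The given information provides:
angle P = angle S = 70 degrees, angle Q = angle T = 36 degrees, and QR = TU = 6
This matches the AAS congruence theorem.
Two pairs of corresponding angles and a non-included side are equal (Angle-Angle-Side).

AAS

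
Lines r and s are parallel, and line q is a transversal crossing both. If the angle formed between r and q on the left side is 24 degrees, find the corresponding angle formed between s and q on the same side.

Corresponding angles are equal: 24 degrees.

24 degrees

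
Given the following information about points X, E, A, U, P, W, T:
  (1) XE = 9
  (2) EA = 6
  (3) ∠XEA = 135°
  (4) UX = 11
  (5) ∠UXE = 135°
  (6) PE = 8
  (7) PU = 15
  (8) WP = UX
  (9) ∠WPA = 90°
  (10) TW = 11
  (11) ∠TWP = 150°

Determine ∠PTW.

From the given relations: WP = UX = 11.
Step 1: By the law of cosines on triangle TWP: TP² = 11² + 11² − 2·11·11·cos(150°) = 451.58, so TP ≈ 21.25.
Step 2: By the inverse law of cosines on triangle PTW: cos(∠PTW) = (21.25² + 11² − 11²) / (2·21.25·11) = 451.58/467.51 = 0.9659, so ∠PTW = 15°.

Therefore, the measure of angle ∠PTW = 15°.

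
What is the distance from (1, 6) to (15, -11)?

The horizontal distance is |15 - 1| = 14 and the vertical distance is |-11 - 6| = 17.
By the Pythagorean theorem, d = sqrt(14^2 + 17^2) = sqrt(485).

sqrt(485)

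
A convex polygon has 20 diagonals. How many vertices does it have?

Using d = n(n - 3)/2, we solve 20 = n(n - 3)/2.
So n(n - 3) = 40.
Testing n = 8: 8 * 5 = 40 = 40. Correct.
The polygon has 8 sides.

8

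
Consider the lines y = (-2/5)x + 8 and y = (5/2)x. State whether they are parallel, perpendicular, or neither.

Slope of line 1: m1 = -2/5
Slope of line 2: m2 = 5/2
Two lines are perpendicular when the product of their slopes is -1 (negative reciprocals).
m1 * m2 = (-2/5) * (5/2) = -1, confirming perpendicularity.

Perpendicular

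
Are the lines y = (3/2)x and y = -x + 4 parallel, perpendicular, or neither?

Slope of line 1: m1 = 3/2
Slope of line 2: m2 = -1
For parallel lines we need equal slopes: 3/2 != -1.
For perpendicular lines we need m1*m2 = -1: (3/2)(-1) = -3/2 != -1.
Since neither condition holds, the lines are neither parallel nor perpendicular.

Neither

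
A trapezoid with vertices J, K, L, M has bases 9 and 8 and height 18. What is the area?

Area of a trapezoid = (base1 + base2) * height / 2
Area = (9 + 8) * 18 / 2
Area = 17 * 18 / 2
Area = 306 / 2
Area = 153

153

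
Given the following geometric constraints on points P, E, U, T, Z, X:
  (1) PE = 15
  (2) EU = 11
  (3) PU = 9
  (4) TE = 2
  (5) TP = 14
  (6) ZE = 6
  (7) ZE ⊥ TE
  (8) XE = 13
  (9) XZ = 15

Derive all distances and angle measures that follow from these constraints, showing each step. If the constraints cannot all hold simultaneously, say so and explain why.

The constraints are consistent.

Step 1: From TE = 2, EZ = 6, and ∠TEZ = 90°, by the law of cosines:
  TZ² = TE² + EZ² - 2·TE·EZ·cos(90°) = 4 + 36 - 0 = 40
  TZ = 2·√10

Step 2: From PE = 15, PT = 14, ET = 2, by the inverse law of cosines:
  cos(∠EPT) = (PE² + PT² - ET²) / (2·PE·PT)
  ∠EPT = 6.85°

Step 3: From PE = 15, PU = 9, EU = 11, by the inverse law of cosines:
  cos(∠EPU) = (PE² + PU² - EU²) / (2·PE·PU)
  ∠EPU = 46.75°

Step 4: From EP = 15, ET = 2, PT = 14, by the inverse law of cosines:
  cos(∠PET) = (EP² + ET² - PT²) / (2·EP·ET)
  ∠PET = 56.63°

Step 5: From EP = 15, EU = 11, PU = 9, by the inverse law of cosines:
  cos(∠PEU) = (EP² + EU² - PU²) / (2·EP·EU)
  ∠PEU = 36.58°

Step 6: From EX = 13, EZ = 6, XZ = 15, by the inverse law of cosines:
  cos(∠XEZ) = (EX² + EZ² - XZ²) / (2·EX·EZ)
  ∠XEZ = 97.37°

Step 7: From UE = 11, UP = 9, EP = 15, by the inverse law of cosines:
  cos(∠EUP) = (UE² + UP² - EP²) / (2·UE·UP)
  ∠EUP = 96.67°

Step 8: From TE = 2, TP = 14, EP = 15, by the inverse law of cosines:
  cos(∠ETP) = (TE² + TP² - EP²) / (2·TE·TP)
  ∠ETP = 116.51°

Step 9: From ZE = 6, ZX = 15, EX = 13, by the inverse law of cosines:
  cos(∠EZX) = (ZE² + ZX² - EX²) / (2·ZE·ZX)
  ∠EZX = 59.26°

Step 10: From XE = 13, XZ = 15, EZ = 6, by the inverse law of cosines:
  cos(∠EXZ) = (XE² + XZ² - EZ²) / (2·XE·XZ)
  ∠EXZ = 23.37°

Step 11: From TE = 2, TZ = 2·√10, EZ = 6, by the inverse law of cosines:
  cos(∠ETZ) = (TE² + TZ² - EZ²) / (2·TE·TZ)
  ∠ETZ = 71.57°

Step 12: From ZE = 6, ZT = 2·√10, ET = 2, by the inverse law of cosines:
  cos(∠EZT) = (ZE² + ZT² - ET²) / (2·ZE·ZT)
  ∠EZT = 18.43°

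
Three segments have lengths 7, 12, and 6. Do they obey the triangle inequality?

For three segments to close into a triangle, no single side can be as long as the other two combined.
The longest side is 12, and 6 + 7 = 13 > 12.
A triangle can be formed.

Yes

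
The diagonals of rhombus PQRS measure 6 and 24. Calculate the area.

Area of a rhombus = (d1 * d2) / 2
Area = (6 * 24) / 2
Area = 144 / 2
Area = 72

72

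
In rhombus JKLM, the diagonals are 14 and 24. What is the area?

Area of a rhombus = (d1 * d2) / 2
Area = (14 * 24) / 2
Area = 336 / 2
Area = 168

168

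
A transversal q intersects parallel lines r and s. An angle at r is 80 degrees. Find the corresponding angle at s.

When a transversal crosses parallel lines, angles in the same position at each intersection are called corresponding angles.
These are always equal, so the answer is 80 degrees.

80 degrees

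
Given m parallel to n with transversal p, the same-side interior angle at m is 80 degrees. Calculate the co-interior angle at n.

Co-interior angles sum to 180: 180 - 80 = 100 degrees.

100 degrees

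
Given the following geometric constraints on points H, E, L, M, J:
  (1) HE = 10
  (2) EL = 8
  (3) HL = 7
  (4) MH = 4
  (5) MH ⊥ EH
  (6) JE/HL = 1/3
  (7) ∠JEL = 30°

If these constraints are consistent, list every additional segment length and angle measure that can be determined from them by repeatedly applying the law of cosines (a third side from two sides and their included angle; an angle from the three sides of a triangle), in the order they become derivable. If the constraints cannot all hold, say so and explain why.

The constraints are consistent. Derivable facts, in order:
After 1 step:
- EM = 2·√29
- LJ ≈ 6.09
- ∠EHL = 52.62°
- ∠ELH = 83.33°
- ∠HEL = 44.05°
After 2 steps:
- ∠EJL = 138.96°
- ∠ELJ = 11.04°
- ∠EMH = 68.2°
- ∠HEM = 21.8°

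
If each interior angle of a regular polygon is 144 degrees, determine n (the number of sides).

Exterior angle = 180 - 144 = 36. n = 360 / 36 = 10.

10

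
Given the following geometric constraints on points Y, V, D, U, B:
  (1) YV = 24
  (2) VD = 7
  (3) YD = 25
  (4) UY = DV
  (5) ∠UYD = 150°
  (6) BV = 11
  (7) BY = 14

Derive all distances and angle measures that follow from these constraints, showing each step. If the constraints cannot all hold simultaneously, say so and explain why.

The constraints are consistent.

From the given relations:
  UY = DV = 7

Step 1: From DY = 25, YU = 7, and ∠DYU = 150°, by the law of cosines:
  DU² = DY² + YU² - 2·DY·YU·cos(150°) = 625 + 49 + 303.1 = 977.1
  DU ≈ 31.26

Step 2: From YB = 14, YV = 24, BV = 11, by the inverse law of cosines:
  cos(∠BYV) = (YB² + YV² - BV²) / (2·YB·YV)
  ∠BYV = 14.36°

Step 3: From YD = 25, YV = 24, DV = 7, by the inverse law of cosines:
  cos(∠DYV) = (YD² + YV² - DV²) / (2·YD·YV)
  ∠DYV = 16.26°

Step 4: From VB = 11, VY = 24, BY = 14, by the inverse law of cosines:
  cos(∠BVY) = (VB² + VY² - BY²) / (2·VB·VY)
  ∠BVY = 18.4°

Step 5: From VD = 7, VY = 24, DY = 25, by the inverse law of cosines:
  cos(∠DVY) = (VD² + VY² - DY²) / (2·VD·VY)
  ∠DVY = 90°

Step 6: From DV = 7, DY = 25, VY = 24, by the inverse law of cosines:
  cos(∠VDY) = (DV² + DY² - VY²) / (2·DV·DY)
  ∠VDY = 73.74°

Step 7: From BV = 11, BY = 14, VY = 24, by the inverse law of cosines:
  cos(∠VBY) = (BV² + BY² - VY²) / (2·BV·BY)
  ∠VBY = 147.24°

Step 8: From DU = 31.26, DY = 25, UY = 7, by the inverse law of cosines:
  cos(∠UDY) = (DU² + DY² - UY²) / (2·DU·DY)
  ∠UDY = 6.43°

Step 9: From UD = 31.26, UY = 7, DY = 25, by the inverse law of cosines:
  cos(∠DUY) = (UD² + UY² - DY²) / (2·UD·UY)
  ∠DUY = 23.57°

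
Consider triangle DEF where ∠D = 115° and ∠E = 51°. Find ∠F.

angle F = 180 - 115 - 51 = 14 degrees.

14 degrees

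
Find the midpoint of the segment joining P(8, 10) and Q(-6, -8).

The midpoint is the point halfway along the segment.
Move half the horizontal distance: 8 + (-6 - 8)/2 = 8 + -14/2 = 1
Move half the vertical distance: 10 + (-8 - 10)/2 = 10 + -18/2 = 1
Midpoint = (1, 1)

(1, 1)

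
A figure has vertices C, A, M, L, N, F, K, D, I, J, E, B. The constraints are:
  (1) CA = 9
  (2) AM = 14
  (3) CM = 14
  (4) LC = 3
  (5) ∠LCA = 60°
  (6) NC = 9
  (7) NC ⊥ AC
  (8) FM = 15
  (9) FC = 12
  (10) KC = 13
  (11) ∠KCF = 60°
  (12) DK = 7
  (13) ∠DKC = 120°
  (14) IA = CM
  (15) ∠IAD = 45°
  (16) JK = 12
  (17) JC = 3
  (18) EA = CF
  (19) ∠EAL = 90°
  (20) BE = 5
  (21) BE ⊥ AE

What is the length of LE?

From the given relations: EA = CF = 12.
Step 1: By the law of cosines on triangle LCA: LA² = 3² + 9² − 2·3·9·cos(60°) = 63, so LA = 3·√7.
Step 2: By the law of cosines on triangle LAE: LE² = (3·√7)² + 12² − 2·3·√7·12·cos(90°) = 207, so LE = 3·√23.

Therefore, the length of LE = 3·√23.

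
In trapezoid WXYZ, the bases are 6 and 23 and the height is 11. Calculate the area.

Area = (6 + 23) * 11 / 2 = 319 / 2 = 319/2

319/2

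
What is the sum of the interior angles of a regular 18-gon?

The sum of interior angles of an n-sided polygon is (n - 2) * 180.
For n = 18: (18 - 2) * 180 = 16 * 180 = 2880 degrees.

2880 degrees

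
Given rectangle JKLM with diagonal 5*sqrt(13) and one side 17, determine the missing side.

b = sqrt(d^2 - a^2) = sqrt(325 - 289) = sqrt(36) = 6

6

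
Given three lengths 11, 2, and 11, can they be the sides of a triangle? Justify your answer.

Check all three triangle inequalities:
11 + 2 = 13 > 11 ✓
11 + 11 = 22 > 2 ✓
2 + 11 = 13 > 11 ✓
All conditions hold, so these sides form a valid triangle.

Yes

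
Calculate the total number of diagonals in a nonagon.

Total line segments between 9 vertices = C(9,2) = 36.
Subtract the 9 sides: 36 - 9 = 27 diagonals.

27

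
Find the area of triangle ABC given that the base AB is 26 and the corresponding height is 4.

Area = (1/2)(26)(4) = 52

52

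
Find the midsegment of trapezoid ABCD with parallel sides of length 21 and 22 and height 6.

The midsegment (median) of a trapezoid connects the midpoints of the non-parallel sides.
Its length is the average of the two bases: (21 + 22) / 2 = 43/2.

43/2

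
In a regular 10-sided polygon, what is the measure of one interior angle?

Each interior angle of a regular n-gon is (n - 2) * 180 / n.
For n = 10: (10 - 2) * 180 / 10 = 1440/10 = 144 degrees.

144 degrees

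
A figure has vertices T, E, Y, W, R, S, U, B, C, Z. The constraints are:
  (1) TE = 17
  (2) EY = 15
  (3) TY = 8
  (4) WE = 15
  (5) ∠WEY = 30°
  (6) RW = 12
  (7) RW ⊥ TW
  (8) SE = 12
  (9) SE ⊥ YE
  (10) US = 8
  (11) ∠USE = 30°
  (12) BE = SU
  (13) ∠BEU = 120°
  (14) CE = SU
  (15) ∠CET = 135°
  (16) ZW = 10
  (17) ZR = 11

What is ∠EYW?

Step 1: By the law of cosines on triangle YEW: YW² = 15² + 15² − 2·15·15·cos(30°) = 60.29, so YW ≈ 7.76.
Step 2: By the inverse law of cosines on triangle EYW: cos(∠EYW) = (15² + 7.76² − 15²) / (2·15·7.76) = 60.29/232.94 = 0.2588, so ∠EYW = 75°.

Therefore, the measure of angle ∠EYW = 75°.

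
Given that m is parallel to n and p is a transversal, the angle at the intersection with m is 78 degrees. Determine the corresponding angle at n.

Corresponding angles are equal: 78 degrees.

78 degrees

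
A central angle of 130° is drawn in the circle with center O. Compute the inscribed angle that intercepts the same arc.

Inscribed angle = 130° / 2 = 65° (inscribed angle theorem).

65°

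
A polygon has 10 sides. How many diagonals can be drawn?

Each of the 10 vertices connects to 7 non-adjacent vertices via diagonals.
Total connections = 10 × 7 = 70, but each diagonal is counted twice.
Number of diagonals = 70 / 2 = 35.

35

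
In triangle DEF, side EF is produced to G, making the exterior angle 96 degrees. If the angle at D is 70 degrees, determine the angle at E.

angle E = 96 - 70 = 26 degrees (exterior angle theorem).

26 degrees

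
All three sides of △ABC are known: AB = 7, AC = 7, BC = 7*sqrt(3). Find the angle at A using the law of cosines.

By the inverse law of cosines: cos(A) = (AB² + AC² - BC²) / (2 × AB × AC)
cos(A) = (7² + 7² - (7*sqrt(3))²) / (2 × 7 × 7)
cos(A) = (49 + 49 - (147)) / 98
cos(A) = -1/2
A = arccos(-1/2) = 120°

120°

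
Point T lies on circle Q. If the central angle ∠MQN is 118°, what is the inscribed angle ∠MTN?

An inscribed angle intercepts an arc from a point on the circle, while the central angle intercepts the same arc from the center.
The inscribed angle is always half the central angle: 118° / 2 = 59°.

59°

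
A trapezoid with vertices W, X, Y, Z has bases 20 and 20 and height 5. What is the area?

Area of a trapezoid = (base1 + base2) * height / 2
Area = (20 + 20) * 5 / 2
Area = 40 * 5 / 2
Area = 200 / 2
Area = 100

100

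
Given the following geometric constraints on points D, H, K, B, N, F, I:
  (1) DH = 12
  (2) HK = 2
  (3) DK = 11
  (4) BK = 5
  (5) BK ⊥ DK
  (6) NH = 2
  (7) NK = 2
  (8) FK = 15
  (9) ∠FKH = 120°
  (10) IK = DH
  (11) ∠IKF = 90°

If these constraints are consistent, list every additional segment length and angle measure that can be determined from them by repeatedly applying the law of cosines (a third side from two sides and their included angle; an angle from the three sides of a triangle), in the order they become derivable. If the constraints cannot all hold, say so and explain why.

The constraints are consistent. Derivable facts, in order:
After 1 step:
- DB = √146
- FI = 3·√41
- HF ≈ 16.09
- ∠DHK = 55.77°
- ∠DKH = 115.58°
- ∠HDK = 8.65°
- ∠HKN = 60°
- ∠HNK = 60°
- ∠KHN = 60°
After 2 steps:
- ∠BDK = 24.44°
- ∠DBK = 65.56°
- ∠FHK = 53.82°
- ∠FIK = 51.34°
- ∠HFK = 6.18°
- ∠IFK = 38.66°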